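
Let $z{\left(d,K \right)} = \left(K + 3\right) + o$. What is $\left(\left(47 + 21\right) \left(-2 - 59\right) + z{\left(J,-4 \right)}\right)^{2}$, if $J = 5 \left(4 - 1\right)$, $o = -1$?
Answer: $17222500$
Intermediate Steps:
$J = 15$ ($J = 5 \cdot 3 = 15$)
$z{\left(d,K \right)} = 2 + K$ ($z{\left(d,K \right)} = \left(K + 3\right) - 1 = \left(3 + K\right) - 1 = 2 + K$)
$\left(\left(47 + 21\right) \left(-2 - 59\right) + z{\left(J,-4 \right)}\right)^{2} = \left(\left(47 + 21\right) \left(-2 - 59\right) + \left(2 - 4\right)\right)^{2} = \left(68 \left(-61\right) - 2\right)^{2} = \left(-4148 - 2\right)^{2} = \left(-4150\right)^{2} = 17222500$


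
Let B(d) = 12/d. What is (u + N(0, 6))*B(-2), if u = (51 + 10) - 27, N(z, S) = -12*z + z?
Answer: -204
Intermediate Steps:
N(z, S) = -11*z
u = 34 (u = 61 - 27 = 34)
(u + N(0, 6))*B(-2) = (34 - 11*0)*(12/(-2)) = (34 + 0)*(12*(-½)) = 34*(-6) = -204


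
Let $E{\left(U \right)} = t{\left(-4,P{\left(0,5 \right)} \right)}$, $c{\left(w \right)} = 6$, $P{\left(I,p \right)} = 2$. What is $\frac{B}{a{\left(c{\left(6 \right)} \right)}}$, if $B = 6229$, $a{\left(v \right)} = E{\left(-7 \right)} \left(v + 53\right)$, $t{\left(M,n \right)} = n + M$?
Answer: $- \frac{6229}{118} \approx -52.788$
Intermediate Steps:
$t{\left(M,n \right)} = M + n$
$E{\left(U \right)} = -2$ ($E{\left(U \right)} = -4 + 2 = -2$)
$a{\left(v \right)} = -106 - 2 v$ ($a{\left(v \right)} = - 2 \left(v + 53\right) = - 2 \left(53 + v\right) = -106 - 2 v$)
$\frac{B}{a{\left(c{\left(6 \right)} \right)}} = \frac{6229}{-106 - 12} = \frac{6229}{-118} = 6229 \left(- \frac{1}{118}\right) = - \frac{6229}{118}$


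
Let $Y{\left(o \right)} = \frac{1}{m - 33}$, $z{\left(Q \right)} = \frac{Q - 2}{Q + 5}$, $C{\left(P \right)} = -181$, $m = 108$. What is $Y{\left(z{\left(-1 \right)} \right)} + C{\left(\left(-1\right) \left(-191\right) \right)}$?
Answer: $- \frac{13574}{75} \approx -180.99$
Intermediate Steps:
$z{\left(Q \right)} = \frac{-2 + Q}{5 + Q}$
$Y{\left(o \right)} = \frac{1}{75}$ ($Y{\left(o \right)} = \frac{1}{108 - 33} = \frac{1}{75}$)
$Y{\left(z{\left(-1 \right)} \right)} + C{\left(\left(-1\right) \left(-191\right) \right)} = \frac{1}{75} - 181 = - \frac{13574}{75}$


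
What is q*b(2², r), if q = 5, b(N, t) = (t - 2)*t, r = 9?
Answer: 315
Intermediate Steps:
b(N, t) = t*(-2 + t) (b(N, t) = (-2 + t)*t = t*(-2 + t))
q*b(2², r) = 5*(9*(-2 + 9)) = 5*(9*7) = 5*63 = 315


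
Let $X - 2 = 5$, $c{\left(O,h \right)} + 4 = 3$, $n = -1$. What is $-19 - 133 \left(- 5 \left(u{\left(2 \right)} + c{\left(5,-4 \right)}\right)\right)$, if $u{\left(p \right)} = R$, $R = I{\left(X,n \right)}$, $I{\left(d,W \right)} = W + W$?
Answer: $-2014$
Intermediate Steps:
$c{\left(O,h \right)} = -1$ ($c{\left(O,h \right)} = -4 + 3 = -1$)
$X = 7$ ($X = 2 + 5 = 7$)
$I{\left(d,W \right)} = 2 W$
$R = -2$ ($R = 2 \left(-1\right) = -2$)
$u{\left(p \right)} = -2$
$-19 - 133 \left(- 5 \left(u{\left(2 \right)} + c{\left(5,-4 \right)}\right)\right) = -19 - 133 \left(- 5 \left(-2 - 1\right)\right) = -19 - 133 \left(\left(-5\right) \left(-3\right)\right) = -19 - 1995 = -2014$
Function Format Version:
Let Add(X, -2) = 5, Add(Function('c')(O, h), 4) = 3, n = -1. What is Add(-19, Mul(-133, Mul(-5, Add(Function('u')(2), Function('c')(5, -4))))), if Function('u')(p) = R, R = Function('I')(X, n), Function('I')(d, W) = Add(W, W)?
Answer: -2014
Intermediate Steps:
Function('c')(O, h) = -1 (Function('c')(O, h) = Add(-4, 3) = -1)
X = 7 (X = Add(2, 5) = 7)
Function('I')(d, W) = Mul(2, W)
R = -2 (R = Mul(2, -1) = -2)
Function('u')(p) = -2
Add(-19, Mul(-133, Mul(-5, Add(Function('u')(2), Function('c')(5, -4))))) = Add(-19, Mul(-133, Mul(-5, Add(-2, -1)))) = Add(-19, Mul(-133, Mul(-5, -3))) = Add(-19, Mul(-133, 15)) = Add(-19, -1995) = -2014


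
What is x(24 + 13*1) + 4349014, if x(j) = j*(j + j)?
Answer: 4351752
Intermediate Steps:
x(j) = 2*j² (x(j) = j*(2*j) = 2*j²)
x(24 + 13*1) + 4349014 = 2*(24 + 13*1)² + 4349014 = 2*(24 + 13)² + 4349014 = 2*37² + 4349014 = 2*1369 + 4349014 = 2738 + 4349014 = 4351752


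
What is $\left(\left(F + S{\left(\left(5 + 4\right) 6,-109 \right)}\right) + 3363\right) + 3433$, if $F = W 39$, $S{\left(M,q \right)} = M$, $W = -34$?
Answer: $5524$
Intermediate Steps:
$F = -1326$ ($F = \left(-34\right) 39 = -1326$)
$\left(\left(F + S{\left(\left(5 + 4\right) 6,-109 \right)}\right) + 3363\right) + 3433 = \left(\left(-1326 + \left(5 + 4\right) 6\right) + 3363\right) + 3433 = \left(\left(-1326 + 9 \cdot 6\right) + 3363\right) + 3433 = \left(\left(-1326 + 54\right) + 3363\right) + 3433 = \left(-1272 + 3363\right) + 3433 = 2091 + 3433 = 5524$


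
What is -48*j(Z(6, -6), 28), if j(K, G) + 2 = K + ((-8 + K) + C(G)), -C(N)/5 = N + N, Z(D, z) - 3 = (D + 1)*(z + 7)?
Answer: 12960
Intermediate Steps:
Z(D, z) = 3 + (1 + D)*(7 + z) (Z(D, z) = 3 + (D + 1)*(z + 7) = 3 + (1 + D)*(7 + z))
C(N) = -10*N (C(N) = -5*(N + N) = -10*N)
j(K, G) = -10 - 10*G + 2*K (j(K, G) = -2 + (K + ((-8 + K) - 10*G)) = -2 + (K + (-8 + K - 10*G)) = -2 + (-8 - 10*G + 2*K) = -10 - 10*G + 2*K)
-48*j(Z(6, -6), 28) = -48*(-10 - 10*28 + 2*(10 - 6 + 7*6 + 6*(-6))) = -48*(-10 - 280 + 2*(10 - 6 + 42 - 36)) = -48*(-10 - 280 + 2*10) = -48*(-10 - 280 + 20) = -48*(-270) = 12960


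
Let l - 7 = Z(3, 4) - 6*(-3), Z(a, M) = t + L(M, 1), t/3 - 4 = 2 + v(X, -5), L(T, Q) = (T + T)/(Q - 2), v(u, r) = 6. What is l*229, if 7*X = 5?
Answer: 12137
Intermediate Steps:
X = 5/7 (X = (1/7)*5 = 5/7 ≈ 0.71429)
L(T, Q) = 2*T/(-2 + Q) (L(T, Q) = (2*T)/(-2 + Q) = 2*T/(-2 + Q))
t = 36 (t = 12 + 3*(2 + 6) = 12 + 3*8 = 12 + 24 = 36)
Z(a, M) = 36 - 2*M (Z(a, M) = 36 + 2*M/(-2 + 1) = 36 + 2*M/(-1) = 36 + 2*M*(-1) = 36 - 2*M)
l = 53 (l = 7 + ((36 - 2*4) - 6*(-3)) = 7 + ((36 - 8) + 18) = 7 + (28 + 18) = 7 + 46 = 53)
l*229 = 53*229 = 12137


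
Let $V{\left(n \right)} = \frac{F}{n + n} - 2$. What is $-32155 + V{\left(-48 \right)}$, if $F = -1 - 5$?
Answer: $- \frac{514511}{16} \approx -32157.0$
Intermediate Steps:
$F = -6$
$V{\left(n \right)} = -2 - \frac{3}{n}$ ($V{\left(n \right)} = \frac{1}{n + n} \left(-6\right) - 2 = \frac{1}{2 n} \left(-6\right) - 2 = - \frac{3}{n} - 2 = -2 - \frac{3}{n}$)
$-32155 + V{\left(-48 \right)} = -32155 - \left(2 + \frac{3}{-48}\right) = -32155 - \frac{31}{16} = - \frac{514511}{16}$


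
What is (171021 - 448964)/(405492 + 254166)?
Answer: -277943/659658 ≈ -0.42134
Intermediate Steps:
(171021 - 448964)/(405492 + 254166) = -277943/659658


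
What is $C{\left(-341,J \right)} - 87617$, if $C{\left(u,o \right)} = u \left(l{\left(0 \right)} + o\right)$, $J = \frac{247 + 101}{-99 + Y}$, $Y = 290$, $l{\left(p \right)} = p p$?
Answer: $- \frac{16853515}{191} \approx -88238.0$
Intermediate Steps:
$l{\left(p \right)} = p^{2}$
$J = \frac{348}{191}$ ($J = \frac{247 + 101}{-99 + 290} = \frac{348}{191} \approx 1.822$)
$C{\left(u,o \right)} = o u$ ($C{\left(u,o \right)} = u \left(0^{2} + o\right) = u \left(0 + o\right) = u o = o u$)
$C{\left(-341,J \right)} - 87617 = \frac{348}{191} \left(-341\right) - 87617 = - \frac{118668}{191} - 87617 = - \frac{16853515}{191}$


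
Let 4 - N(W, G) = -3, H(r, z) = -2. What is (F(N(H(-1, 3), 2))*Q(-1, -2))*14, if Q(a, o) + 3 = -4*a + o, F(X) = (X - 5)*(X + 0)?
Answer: -196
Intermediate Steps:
N(W, G) = 7 (N(W, G) = 4 - 1*(-3) = 4 + 3 = 7)
F(X) = X*(-5 + X) (F(X) = (-5 + X)*X = X*(-5 + X))
Q(a, o) = -3 + o - 4*a (Q(a, o) = -3 + (-4*a + o) = -3 + (o - 4*a) = -3 + o - 4*a)
(F(N(H(-1, 3), 2))*Q(-1, -2))*14 = ((7*(-5 + 7))*(-3 - 2 - 4*(-1)))*14 = ((7*2)*(-3 - 2 + 4))*14 = (14*(-1))*14 = -14*14 = -196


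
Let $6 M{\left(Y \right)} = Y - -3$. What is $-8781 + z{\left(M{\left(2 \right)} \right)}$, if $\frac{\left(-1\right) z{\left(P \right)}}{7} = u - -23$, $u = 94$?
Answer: $-9600$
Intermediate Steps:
$M{\left(Y \right)} = \frac{1}{2} + \frac{Y}{6}$ ($M{\left(Y \right)} = \frac{Y - -3}{6} = \frac{Y + 3}{6} = \frac{3 + Y}{6} = \frac{1}{2} + \frac{Y}{6}$)
$z{\left(P \right)} = -819$ ($z{\left(P \right)} = - 7 \left(94 - -23\right) = - 7 \left(94 + 23\right) = \left(-7\right) 117 = -819$)
$-8781 + z{\left(M{\left(2 \right)} \right)} = -8781 - 819 = -9600$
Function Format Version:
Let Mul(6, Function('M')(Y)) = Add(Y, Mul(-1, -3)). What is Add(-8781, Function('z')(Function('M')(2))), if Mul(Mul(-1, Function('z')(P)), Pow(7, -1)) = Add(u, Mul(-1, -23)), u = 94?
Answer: -9600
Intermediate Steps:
Function('M')(Y) = Add(Rational(1, 2), Mul(Rational(1, 6), Y)) (Function('M')(Y) = Mul(Rational(1, 6), Add(Y, Mul(-1, -3))) = Mul(Rational(1, 6), Add(Y, 3)) = Mul(Rational(1, 6), Add(3, Y)) = Add(Rational(1, 2), Mul(Rational(1, 6), Y)))
Function('z')(P) = -819 (Function('z')(P) = Mul(-7, Add(94, Mul(-1, -23))) = Mul(-7, Add(94, 23)) = Mul(-7, 117) = -819)
Add(-8781, Function('z')(Function('M')(2))) = Add(-8781, -819) = -9600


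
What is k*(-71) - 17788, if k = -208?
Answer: -3020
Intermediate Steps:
k*(-71) - 17788 = -208*(-71) - 17788 = 14768 - 17788 = -3020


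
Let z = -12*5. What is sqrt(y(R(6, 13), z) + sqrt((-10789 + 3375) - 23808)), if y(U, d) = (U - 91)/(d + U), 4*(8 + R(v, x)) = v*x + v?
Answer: sqrt(3666 + 2209*I*sqrt(31222))/47 ≈ 9.4436 + 9.3554*I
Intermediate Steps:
R(v, x) = -8 + v/4 + v*x/4 (R(v, x) = -8 + (v*x + v)/4 = -8 + (v + v*x)/4 = -8 + (v/4 + v*x/4) = -8 + v/4 + v*x/4)
z = -60
y(U, d) = (-91 + U)/(U + d)
sqrt(y(R(6, 13), z) + sqrt((-10789 + 3375) - 23808)) = sqrt((-91 + (-8 + (1/4)*6 + (1/4)*6*13))/((-8 + (1/4)*6 + (1/4)*6*13) - 60) + sqrt((-10789 + 3375) - 23808)) = sqrt((-91 + (-8 + 3/2 + 39/2))/((-8 + 3/2 + 39/2) - 60) + sqrt(-7414 - 23808)) = sqrt((-91 + 13)/(13 - 60) + sqrt(-31222)) = sqrt(-78/(-47) + I*sqrt(31222)) = sqrt(-1/47*(-78) + I*sqrt(31222)) = sqrt(78/47 + I*sqrt(31222))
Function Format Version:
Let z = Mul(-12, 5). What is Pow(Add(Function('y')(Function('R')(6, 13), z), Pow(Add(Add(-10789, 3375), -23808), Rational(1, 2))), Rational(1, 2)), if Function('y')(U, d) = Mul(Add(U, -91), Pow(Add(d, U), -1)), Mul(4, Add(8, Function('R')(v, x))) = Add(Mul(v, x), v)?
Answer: Mul(Rational(1, 47), Pow(Add(3666, Mul(2209, I, Pow(31222, Rational(1, 2)))), Rational(1, 2))) ≈ Add(9.4436, Mul(9.3554, I))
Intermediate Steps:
Function('R')(v, x) = Add(-8, Mul(Rational(1, 4), v), Mul(Rational(1, 4), v, x)) (Function('R')(v, x) = Add(-8, Mul(Rational(1, 4), Add(Mul(v, x), v))) = Add(-8, Mul(Rational(1, 4), Add(v, Mul(v, x)))) = Add(-8, Add(Mul(Rational(1, 4), v), Mul(Rational(1, 4), v, x))) = Add(-8, Mul(Rational(1, 4), v), Mul(Rational(1, 4), v, x)))
z = -60
Function('y')(U, d) = Mul(Pow(Add(U, d), -1), Add(-91, U)) (Function('y')(U, d) = Mul(Add(-91, U), Pow(Add(U, d), -1)) = Mul(Pow(Add(U, d), -1), Add(-91, U)))
Pow(Add(Function('y')(Function('R')(6, 13), z), Pow(Add(Add(-10789, 3375), -23808), Rational(1, 2))), Rational(1, 2)) = Pow(Add(Mul(Pow(Add(Add(-8, Mul(Rational(1, 4), 6), Mul(Rational(1, 4), 6, 13)), -60), -1), Add(-91, Add(-8, Mul(Rational(1, 4), 6), Mul(Rational(1, 4), 6, 13)))), Pow(Add(Add(-10789, 3375), -23808), Rational(1, 2))), Rational(1, 2)) = Pow(Add(Mul(Pow(Add(Add(-8, Rational(3, 2), Rational(39, 2)), -60), -1), Add(-91, Add(-8, Rational(3, 2), Rational(39, 2)))), Pow(Add(-7414, -23808), Rational(1, 2))), Rational(1, 2)) = Pow(Add(Mul(Pow(Add(13, -60), -1), Add(-91, 13)), Pow(-31222, Rational(1, 2))), Rational(1, 2)) = Pow(Add(Mul(Pow(-47, -1), -78), Mul(I, Pow(31222, Rational(1, 2)))), Rational(1, 2)) = Pow(Add(Mul(Rational(-1, 47), -78), Mul(I, Pow(31222, Rational(1, 2)))), Rational(1, 2)) = Pow(Add(Rational(78, 47), Mul(I, Pow(31222, Rational(1, 2)))), Rational(1, 2))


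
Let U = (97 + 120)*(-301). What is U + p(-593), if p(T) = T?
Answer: -65910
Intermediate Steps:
U = -65317 (U = 217*(-301) = -65317)
U + p(-593) = -65317 - 593 = -65910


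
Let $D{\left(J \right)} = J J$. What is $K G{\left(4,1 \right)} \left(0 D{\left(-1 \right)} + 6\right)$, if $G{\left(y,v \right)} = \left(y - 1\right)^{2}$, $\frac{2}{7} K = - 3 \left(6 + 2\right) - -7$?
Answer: $-3213$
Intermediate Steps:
$D{\left(J \right)} = J^{2}$
$K = - \frac{119}{2}$ ($K = \frac{7 \left(- 3 \left(6 + 2\right) - -7\right)}{2} = \frac{7 \left(\left(-3\right) 8 + 7\right)}{2} = \frac{7 \left(-24 + 7\right)}{2} = \frac{7}{2} \left(-17\right) = - \frac{119}{2} \approx -59.5$)
$G{\left(y,v \right)} = \left(-1 + y\right)^{2}$
$K G{\left(4,1 \right)} \left(0 D{\left(-1 \right)} + 6\right) = - \frac{119 \left(-1 + 4\right)^{2}}{2} \left(0 \left(-1\right)^{2} + 6\right) = - \frac{119 \cdot 3^{2}}{2} \left(0 \cdot 1 + 6\right) = \left(- \frac{119}{2}\right) 9 \left(0 + 6\right) = \left(- \frac{1071}{2}\right) 6 = -3213$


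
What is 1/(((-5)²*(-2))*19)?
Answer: -1/950 ≈ -0.0010526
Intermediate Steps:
1/(((-5)²*(-2))*19) = 1/((25*(-2))*19) = 1/(-50*19) = 1/(-950) = -1/950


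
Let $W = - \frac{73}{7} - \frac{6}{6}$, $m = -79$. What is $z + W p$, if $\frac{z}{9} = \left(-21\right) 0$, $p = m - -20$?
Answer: $\frac{4720}{7} \approx 674.29$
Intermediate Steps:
$p = -59$ ($p = -79 - -20 = -79 + 20 = -59$)
$z = 0$ ($z = 9 \left(\left(-21\right) 0\right) = 9 \cdot 0 = 0$)
$W = - \frac{80}{7}$ ($W = \left(-73\right) \frac{1}{7} - 1 = - \frac{73}{7} - 1 = - \frac{80}{7} \approx -11.429$)
$z + W p = 0 - - \frac{4720}{7} = 0 + \frac{4720}{7} = \frac{4720}{7}$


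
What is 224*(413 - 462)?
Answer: -10976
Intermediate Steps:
224*(413 - 462) = 224*(-49) = -10976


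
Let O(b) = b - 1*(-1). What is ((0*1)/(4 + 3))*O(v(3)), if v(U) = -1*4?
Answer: 0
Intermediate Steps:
v(U) = -4
O(b) = 1 + b (O(b) = b + 1 = 1 + b)
((0*1)/(4 + 3))*O(v(3)) = ((0*1)/(4 + 3))*(1 - 4) = (0/7)*(-3) = ((⅐)*0)*(-3) = 0*(-3) = 0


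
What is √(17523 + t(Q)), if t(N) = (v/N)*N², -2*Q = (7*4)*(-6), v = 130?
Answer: √28443 ≈ 168.65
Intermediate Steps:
Q = 84 (Q = -7*4*(-6)/2 = -14*(-6) = -½*(-168) = 84)
t(N) = 130*N (t(N) = (130/N)*N² = 130*N)
√(17523 + t(Q)) = √(17523 + 130*84) = √(17523 + 10920) = √28443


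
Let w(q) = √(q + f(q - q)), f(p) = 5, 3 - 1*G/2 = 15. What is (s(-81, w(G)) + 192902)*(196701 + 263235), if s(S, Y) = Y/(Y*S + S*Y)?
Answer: 798503142896/9 ≈ 8.8723e+10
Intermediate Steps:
G = -24 (G = 6 - 2*15 = 6 - 30 = -24)
w(q) = √(5 + q) (w(q) = √(q + 5) = √(5 + q))
s(S, Y) = 1/(2*S) (s(S, Y) = Y/(S*Y + S*Y) = Y/((2*S*Y)) = Y*(1/(2*S*Y)) = 1/(2*S))
(s(-81, w(G)) + 192902)*(196701 + 263235) = ((½)/(-81) + 192902)*(196701 + 263235) = ((½)*(-1/81) + 192902)*459936 = (-1/162 + 192902)*459936 = (31250123/162)*459936 = 798503142896/9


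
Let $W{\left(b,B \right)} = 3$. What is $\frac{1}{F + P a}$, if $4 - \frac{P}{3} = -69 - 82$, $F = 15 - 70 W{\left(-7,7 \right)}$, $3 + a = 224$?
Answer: $\frac{1}{102570} \approx 9.7494 \cdot 10^{-6}$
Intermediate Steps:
$a = 221$ ($a = -3 + 224 = 221$)
$F = -195$ ($F = 15 - 210 = -195$)
$P = 465$ ($P = 12 - 3 \left(-69 - 82\right) = 12 - -453 = 12 + 453 = 465$)
$\frac{1}{F + P a} = \frac{1}{-195 + 465 \cdot 221} = \frac{1}{-195 + 102765} = \frac{1}{102570}$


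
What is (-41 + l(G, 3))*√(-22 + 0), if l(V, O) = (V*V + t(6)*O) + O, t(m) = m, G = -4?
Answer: -4*I*√22 ≈ -18.762*I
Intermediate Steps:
l(V, O) = V² + 7*O (l(V, O) = (V*V + 6*O) + O = (V² + 6*O) + O = V² + 7*O)
(-41 + l(G, 3))*√(-22 + 0) = (-41 + ((-4)² + 7*3))*√(-22 + 0) = (-41 + (16 + 21))*√(-22) = (-41 + 37)*(I*√22) = -4*I*√22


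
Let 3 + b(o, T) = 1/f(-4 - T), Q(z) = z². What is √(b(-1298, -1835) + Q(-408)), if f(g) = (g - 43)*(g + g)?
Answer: √1784120637262203138/3273828 ≈ 408.00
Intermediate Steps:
f(g) = 2*g*(-43 + g) (f(g) = (-43 + g)*(2*g) = 2*g*(-43 + g))
b(o, T) = -3 + 1/(2*(-47 - T)*(-4 - T)) (b(o, T) = -3 + 1/(2*(-4 - T)*(-43 + (-4 - T))) = -3 + 1/(2*(-4 - T)*(-47 - T)) = -3 + 1/(2*(-47 - T)*(-4 - T)))
√(b(-1298, -1835) + Q(-408)) = √((1 - 6*(4 - 1835)*(47 - 1835))/(2*(4 - 1835)*(47 - 1835)) + (-408)²) = √((½)*(1 - 6*(-1831)*(-1788))/(-1831*(-1788)) + 166464) = √((½)*(-1/1831)*(-1/1788)*(1 - 19642968) + 166464) = √((½)*(-1/1831)*(-1/1788)*(-19642967) + 166464) = √(-19642967/6547656 + 166464) = √(1089929365417/6547656) = √1784120637262203138/3273828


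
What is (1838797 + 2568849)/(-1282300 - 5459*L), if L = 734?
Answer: -2203823/2644603 ≈ -0.83333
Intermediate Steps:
(1838797 + 2568849)/(-1282300 - 5459*L) = (1838797 + 2568849)/(-1282300 - 5459*734) = 4407646/(-1282300 - 4006906) = 4407646/(-5289206) = 4407646*(-1/5289206) = -2203823/2644603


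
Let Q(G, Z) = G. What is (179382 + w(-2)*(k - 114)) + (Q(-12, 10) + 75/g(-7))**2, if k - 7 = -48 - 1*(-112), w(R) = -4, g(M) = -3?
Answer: 180923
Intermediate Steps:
k = 71 (k = 7 + (-48 - 1*(-112)) = 7 + (-48 + 112) = 7 + 64 = 71)
(179382 + w(-2)*(k - 114)) + (Q(-12, 10) + 75/g(-7))**2 = (179382 - 4*(71 - 114)) + (-12 + 75/(-3))**2 = (179382 - 4*(-43)) + (-12 + 75*(-1/3))**2 = (179382 + 172) + (-12 - 25)**2 = 179554 + (-37)**2 = 179554 + 1369 = 180923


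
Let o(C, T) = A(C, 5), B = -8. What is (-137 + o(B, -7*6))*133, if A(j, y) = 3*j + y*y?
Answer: -18088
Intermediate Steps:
A(j, y) = y² + 3*j (A(j, y) = 3*j + y² = y² + 3*j)
o(C, T) = 25 + 3*C (o(C, T) = 5² + 3*C = 25 + 3*C)
(-137 + o(B, -7*6))*133 = (-137 + (25 + 3*(-8)))*133 = (-137 + (25 - 24))*133 = (-137 + 1)*133 = -136*133 = -18088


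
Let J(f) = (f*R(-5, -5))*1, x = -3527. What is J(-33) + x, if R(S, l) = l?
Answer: -3362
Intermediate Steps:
J(f) = -5*f (J(f) = (f*(-5))*1 = -5*f*1 = -5*f)
J(-33) + x = -5*(-33) - 3527 = 165 - 3527 = -3362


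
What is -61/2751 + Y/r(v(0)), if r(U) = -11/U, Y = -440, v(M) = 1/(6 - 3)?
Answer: 36619/2751 ≈ 13.311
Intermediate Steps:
v(M) = ⅓ (v(M) = 1/3 = ⅓)
-61/2751 + Y/r(v(0)) = -61/2751 - 440/((-11/⅓)) = -61*1/2751 - 440/((-11*3)) = -61/2751 - 440/(-33) = -61/2751 - 440*(-1/33) = -61/2751 + 40/3 = 36619/2751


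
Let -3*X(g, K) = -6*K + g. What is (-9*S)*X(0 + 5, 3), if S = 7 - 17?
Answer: 390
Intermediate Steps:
X(g, K) = 2*K - g/3 (X(g, K) = -(-6*K + g)/3 = -(g - 6*K)/3 = 2*K - g/3)
S = -10
(-9*S)*X(0 + 5, 3) = (-9*(-10))*(2*3 - (0 + 5)/3) = 90*(6 - ⅓*5) = 90*(6 - 5/3) = 90*(13/3) = 390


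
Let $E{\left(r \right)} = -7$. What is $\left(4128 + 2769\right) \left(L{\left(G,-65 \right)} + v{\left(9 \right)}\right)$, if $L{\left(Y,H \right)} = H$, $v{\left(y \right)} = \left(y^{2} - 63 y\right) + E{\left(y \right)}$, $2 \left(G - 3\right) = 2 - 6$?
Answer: $-3848526$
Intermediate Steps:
$G = 1$ ($G = 3 + \frac{2 - 6}{2} = 3 + \frac{1}{2} \left(-4\right) = 3 - 2 = 1$)
$v{\left(y \right)} = -7 + y^{2} - 63 y$ ($v{\left(y \right)} = \left(y^{2} - 63 y\right) - 7 = -7 + y^{2} - 63 y$)
$\left(4128 + 2769\right) \left(L{\left(G,-65 \right)} + v{\left(9 \right)}\right) = \left(4128 + 2769\right) \left(-65 - \left(574 - 81\right)\right) = 6897 \left(-65 - 493\right) = 6897 \left(-558\right) = -3848526$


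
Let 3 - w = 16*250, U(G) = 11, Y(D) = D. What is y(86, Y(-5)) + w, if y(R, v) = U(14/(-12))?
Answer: -3986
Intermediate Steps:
y(R, v) = 11
w = -3997 (w = 3 - 16*250 = 3 - 1*4000 = 3 - 4000 = -3997)
y(86, Y(-5)) + w = 11 - 3997 = -3986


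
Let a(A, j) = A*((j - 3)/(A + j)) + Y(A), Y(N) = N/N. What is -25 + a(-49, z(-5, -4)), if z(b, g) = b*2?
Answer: -2053/59 ≈ -34.797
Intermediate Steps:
Y(N) = 1
z(b, g) = 2*b
a(A, j) = 1 + A*(-3 + j)/(A + j) (a(A, j) = A*((j - 3)/(A + j)) + 1 = A*((-3 + j)/(A + j)) + 1 = A*(-3 + j)/(A + j) + 1 = 1 + A*(-3 + j)/(A + j))
-25 + a(-49, z(-5, -4)) = -25 + (2*(-5) - 2*(-49) - 98*(-5))/(-49 + 2*(-5)) = -25 + (-10 + 98 - 49*(-10))/(-49 - 10) = -25 + (-10 + 98 + 490)/(-59) = -25 - 1/59*578 = -25 - 578/59 = -2053/59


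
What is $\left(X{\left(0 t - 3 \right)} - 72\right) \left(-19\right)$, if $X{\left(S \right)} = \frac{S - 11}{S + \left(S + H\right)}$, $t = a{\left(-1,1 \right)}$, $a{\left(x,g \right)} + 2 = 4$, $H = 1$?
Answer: $\frac{6574}{5} \approx 1314.8$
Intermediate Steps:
$a{\left(x,g \right)} = 2$ ($a{\left(x,g \right)} = -2 + 4 = 2$)
$t = 2$
$X{\left(S \right)} = \frac{-11 + S}{1 + 2 S}$ ($X{\left(S \right)} = \frac{S - 11}{S + \left(S + 1\right)} = \frac{-11 + S}{S + \left(1 + S\right)} = \frac{-11 + S}{1 + 2 S}$)
$\left(X{\left(0 t - 3 \right)} - 72\right) \left(-19\right) = \left(\frac{-11 + \left(0 \cdot 2 - 3\right)}{1 + 2 \left(0 \cdot 2 - 3\right)} - 72\right) \left(-19\right) = \left(\frac{-11 + \left(0 - 3\right)}{1 + 2 \left(0 - 3\right)} - 72\right) \left(-19\right) = \left(\frac{-11 - 3}{1 + 2 \left(-3\right)} - 72\right) \left(-19\right) = \left(\frac{1}{1 - 6} \left(-14\right) - 72\right) \left(-19\right) = \left(\frac{1}{-5} \left(-14\right) - 72\right) \left(-19\right) = \left(\left(- \frac{1}{5}\right) \left(-14\right) - 72\right) \left(-19\right) = \left(\frac{14}{5} - 72\right) \left(-19\right) = \left(- \frac{346}{5}\right) \left(-19\right) = \frac{6574}{5}$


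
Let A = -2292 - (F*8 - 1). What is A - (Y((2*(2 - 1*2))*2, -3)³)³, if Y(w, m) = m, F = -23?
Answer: 17576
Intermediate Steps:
A = -2107 (A = -2292 - (-23*8 - 1) = -2292 - (-184 - 1) = -2292 - 1*(-185) = -2292 + 185 = -2107)
A - (Y((2*(2 - 1*2))*2, -3)³)³ = -2107 - ((-3)³)³ = -2107 - 1*(-27)³ = -2107 - 1*(-19683) = -2107 + 19683 = 17576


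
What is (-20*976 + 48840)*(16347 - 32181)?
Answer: -464252880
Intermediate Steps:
(-20*976 + 48840)*(16347 - 32181) = (-19520 + 48840)*(-15834) = 29320*(-15834) = -464252880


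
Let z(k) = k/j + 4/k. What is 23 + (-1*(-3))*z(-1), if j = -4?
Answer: 47/4 ≈ 11.750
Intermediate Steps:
z(k) = 4/k - k/4 (z(k) = k/(-4) + 4/k = k*(-¼) + 4/k = -k/4 + 4/k = 4/k - k/4)
23 + (-1*(-3))*z(-1) = 23 + (-1*(-3))*(4/(-1) - ¼*(-1)) = 23 + 3*(4*(-1) + ¼) = 23 + 3*(-4 + ¼) = 23 + 3*(-15/4) = 23 - 45/4 = 47/4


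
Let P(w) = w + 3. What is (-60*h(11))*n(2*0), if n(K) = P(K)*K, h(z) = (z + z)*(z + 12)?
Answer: 0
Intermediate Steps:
P(w) = 3 + w
h(z) = 2*z*(12 + z) (h(z) = (2*z)*(12 + z) = 2*z*(12 + z))
n(K) = K*(3 + K) (n(K) = (3 + K)*K = K*(3 + K))
(-60*h(11))*n(2*0) = (-120*11*(12 + 11))*((2*0)*(3 + 2*0)) = (-120*11*23)*(0*(3 + 0)) = (-60*506)*(0*3) = -30360*0 = 0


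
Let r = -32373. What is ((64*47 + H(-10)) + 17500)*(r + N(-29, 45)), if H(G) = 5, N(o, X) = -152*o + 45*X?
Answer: -532107220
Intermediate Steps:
((64*47 + H(-10)) + 17500)*(r + N(-29, 45)) = ((64*47 + 5) + 17500)*(-32373 + (-152*(-29) + 45*45)) = ((3008 + 5) + 17500)*(-32373 + (4408 + 2025)) = (3013 + 17500)*(-32373 + 6433) = 20513*(-25940) = -532107220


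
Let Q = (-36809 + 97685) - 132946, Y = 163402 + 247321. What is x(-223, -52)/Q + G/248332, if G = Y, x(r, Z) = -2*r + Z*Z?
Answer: 2881856081/1789728724 ≈ 1.6102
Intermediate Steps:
Y = 410723
x(r, Z) = Z**2 - 2*r (x(r, Z) = -2*r + Z**2 = Z**2 - 2*r)
Q = -72070 (Q = 60876 - 132946 = -72070)
G = 410723
x(-223, -52)/Q + G/248332 = ((-52)**2 - 2*(-223))/(-72070) + 410723/248332 = (2704 + 446)*(-1/72070) + 410723*(1/248332) = 3150*(-1/72070) + 410723/248332 = -315/7207 + 410723/248332 = 2881856081/1789728724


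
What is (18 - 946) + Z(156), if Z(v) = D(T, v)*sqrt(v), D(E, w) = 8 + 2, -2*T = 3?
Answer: -928 + 20*sqrt(39) ≈ -803.10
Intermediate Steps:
T = -3/2 (T = -1/2*3 = -3/2 ≈ -1.5000)
D(E, w) = 10
Z(v) = 10*sqrt(v)
(18 - 946) + Z(156) = (18 - 946) + 10*sqrt(156) = -928 + 10*(2*sqrt(39)) = -928 + 20*sqrt(39)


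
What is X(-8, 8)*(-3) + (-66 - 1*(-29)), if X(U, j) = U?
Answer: -13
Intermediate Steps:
X(-8, 8)*(-3) + (-66 - 1*(-29)) = -8*(-3) + (-66 - 1*(-29)) = 24 + (-66 + 29) = 24 - 37 = -13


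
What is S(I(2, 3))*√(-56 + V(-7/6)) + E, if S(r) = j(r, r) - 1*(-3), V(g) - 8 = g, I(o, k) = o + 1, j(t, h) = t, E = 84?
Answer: 84 + I*√1770 ≈ 84.0 + 42.071*I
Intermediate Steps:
I(o, k) = 1 + o
V(g) = 8 + g
S(r) = 3 + r (S(r) = r - 1*(-3) = r + 3 = 3 + r)
S(I(2, 3))*√(-56 + V(-7/6)) + E = (3 + (1 + 2))*√(-56 + (8 - 7/6)) + 84 = (3 + 3)*√(-56 + (8 - 7*⅙)) + 84 = 6*√(-56 + (8 - 7/6)) + 84 = 6*√(-56 + 41/6) + 84 = 6*√(-295/6) + 84 = 6*(I*√1770/6) + 84 = I*√1770 + 84 = 84 + I*√1770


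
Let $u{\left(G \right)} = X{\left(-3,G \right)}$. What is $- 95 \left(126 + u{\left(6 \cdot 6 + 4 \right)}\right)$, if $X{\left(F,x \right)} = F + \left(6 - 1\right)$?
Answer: $-12160$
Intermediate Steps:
$X{\left(F,x \right)} = 5 + F$ ($X{\left(F,x \right)} = F + \left(6 - 1\right) = F + 5 = 5 + F$)
$u{\left(G \right)} = 2$ ($u{\left(G \right)} = 5 - 3 = 2$)
$- 95 \left(126 + u{\left(6 \cdot 6 + 4 \right)}\right) = - 95 \left(126 + 2\right) = \left(-95\right) 128 = -12160$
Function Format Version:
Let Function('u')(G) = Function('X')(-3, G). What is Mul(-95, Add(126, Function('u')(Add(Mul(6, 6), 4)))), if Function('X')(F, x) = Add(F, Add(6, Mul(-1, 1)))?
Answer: -12160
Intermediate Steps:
Function('X')(F, x) = Add(5, F) (Function('X')(F, x) = Add(F, Add(6, -1)) = Add(F, 5) = Add(5, F))
Function('u')(G) = 2 (Function('u')(G) = Add(5, -3) = 2)
Mul(-95, Add(126, Function('u')(Add(Mul(6, 6), 4)))) = Mul(-95, Add(126, 2)) = Mul(-95, 128) = -12160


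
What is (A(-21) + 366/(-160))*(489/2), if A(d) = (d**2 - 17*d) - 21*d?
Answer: 48380193/160 ≈ 3.0238e+5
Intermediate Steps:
A(d) = d**2 - 38*d
(A(-21) + 366/(-160))*(489/2) = (-21*(-38 - 21) + 366/(-160))*(489/2) = (-21*(-59) + 366*(-1/160))*(489*(1/2)) = (1239 - 183/80)*(489/2) = (98937/80)*(489/2) = 48380193/160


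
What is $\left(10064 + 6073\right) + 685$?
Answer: $16822$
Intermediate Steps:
$\left(10064 + 6073\right) + 685 = 16137 + 685 = 16822$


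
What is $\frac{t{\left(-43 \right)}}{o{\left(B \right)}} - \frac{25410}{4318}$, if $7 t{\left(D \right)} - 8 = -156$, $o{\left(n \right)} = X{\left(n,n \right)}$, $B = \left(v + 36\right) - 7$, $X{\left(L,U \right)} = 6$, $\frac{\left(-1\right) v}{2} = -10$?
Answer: $- \frac{426571}{45339} \approx -9.4085$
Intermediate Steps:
$v = 20$ ($v = \left(-2\right) \left(-10\right) = 20$)
$B = 49$ ($B = \left(20 + 36\right) - 7 = 56 - 7 = 49$)
$o{\left(n \right)} = 6$
$t{\left(D \right)} = - \frac{148}{7}$ ($t{\left(D \right)} = \frac{8}{7} + \frac{1}{7} \left(-156\right) = \frac{8}{7} - \frac{156}{7} = - \frac{148}{7}$)
$\frac{t{\left(-43 \right)}}{o{\left(B \right)}} - \frac{25410}{4318} = - \frac{148}{7 \cdot 6} - \frac{25410}{4318} = \left(- \frac{148}{7}\right) \frac{1}{6} - \frac{12705}{2159} = - \frac{74}{21} - \frac{12705}{2159} = - \frac{426571}{45339}$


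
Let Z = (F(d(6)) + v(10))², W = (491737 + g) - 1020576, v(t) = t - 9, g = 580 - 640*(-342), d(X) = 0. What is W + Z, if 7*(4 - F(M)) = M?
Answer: -309354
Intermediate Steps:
g = 219460 (g = 580 + 218880 = 219460)
F(M) = 4 - M/7
v(t) = -9 + t
W = -309379 (W = (491737 + 219460) - 1020576 = 711197 - 1020576 = -309379)
Z = 25 (Z = ((4 - ⅐*0) + (-9 + 10))² = ((4 + 0) + 1)² = (4 + 1)² = 5² = 25)
W + Z = -309379 + 25 = -309354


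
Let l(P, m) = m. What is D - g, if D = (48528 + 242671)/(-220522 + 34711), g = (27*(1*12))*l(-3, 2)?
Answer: -120696727/185811 ≈ -649.57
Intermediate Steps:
g = 648 (g = (27*(1*12))*2 = (27*12)*2 = 324*2 = 648)
D = -291199/185811 (D = 291199/(-185811) = 291199*(-1/185811) = -291199/185811 ≈ -1.5672)
D - g = -291199/185811 - 1*648 = -291199/185811 - 648 = -120696727/185811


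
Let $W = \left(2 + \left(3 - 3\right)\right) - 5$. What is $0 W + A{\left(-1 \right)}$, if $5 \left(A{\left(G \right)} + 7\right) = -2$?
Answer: $- \frac{37}{5} \approx -7.4$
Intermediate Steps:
$A{\left(G \right)} = - \frac{37}{5}$ ($A{\left(G \right)} = -7 + \frac{1}{5} \left(-2\right) = -7 - \frac{2}{5} = - \frac{37}{5}$)
$W = -3$ ($W = \left(2 + \left(3 - 3\right)\right) - 5 = \left(2 + 0\right) - 5 = 2 - 5 = -3$)
$0 W + A{\left(-1 \right)} = 0 \left(-3\right) - \frac{37}{5} = 0 - \frac{37}{5} = - \frac{37}{5}$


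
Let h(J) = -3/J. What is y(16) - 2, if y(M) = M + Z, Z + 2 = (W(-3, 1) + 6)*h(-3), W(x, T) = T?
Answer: 19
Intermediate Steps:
Z = 5 (Z = -2 + (1 + 6)*(-3/(-3)) = -2 + 7*(-3*(-1/3)) = -2 + 7*1 = -2 + 7 = 5)
y(M) = 5 + M (y(M) = M + 5 = 5 + M)
y(16) - 2 = (5 + 16) - 2 = 21 - 2 = 19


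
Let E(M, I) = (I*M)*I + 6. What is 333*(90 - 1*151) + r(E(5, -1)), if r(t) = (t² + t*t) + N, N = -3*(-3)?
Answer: -20062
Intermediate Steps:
N = 9
E(M, I) = 6 + M*I² (E(M, I) = M*I² + 6 = 6 + M*I²)
r(t) = 9 + 2*t² (r(t) = (t² + t*t) + 9 = (t² + t²) + 9 = 2*t² + 9 = 9 + 2*t²)
333*(90 - 1*151) + r(E(5, -1)) = 333*(90 - 1*151) + (9 + 2*(6 + 5*(-1)²)²) = 333*(90 - 151) + (9 + 2*(6 + 5*1)²) = 333*(-61) + (9 + 2*(6 + 5)²) = -20313 + (9 + 2*11²) = -20313 + (9 + 2*121) = -20313 + (9 + 242) = -20313 + 251 = -20062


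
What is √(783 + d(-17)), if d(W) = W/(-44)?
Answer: √379159/22 ≈ 27.989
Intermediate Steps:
d(W) = -W/44 (d(W) = W*(-1/44) = -W/44)
√(783 + d(-17)) = √(783 - 1/44*(-17)) = √(783 + 17/44) = √(34469/44) = √379159/22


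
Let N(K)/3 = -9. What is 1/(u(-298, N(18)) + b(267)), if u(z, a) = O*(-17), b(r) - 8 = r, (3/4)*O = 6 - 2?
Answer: 3/553 ≈ 0.0054250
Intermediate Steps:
O = 16/3 (O = 4*(6 - 2)/3 = (4/3)*4 = 16/3 ≈ 5.3333)
b(r) = 8 + r
N(K) = -27 (N(K) = 3*(-9) = -27)
u(z, a) = -272/3 (u(z, a) = (16/3)*(-17) = -272/3)
1/(u(-298, N(18)) + b(267)) = 1/(-272/3 + (8 + 267)) = 1/(-272/3 + 275) = 1/(553/3) = 3/553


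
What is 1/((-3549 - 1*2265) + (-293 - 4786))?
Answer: -1/10893 ≈ -9.1802e-5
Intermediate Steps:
1/((-3549 - 1*2265) + (-293 - 4786)) = 1/((-3549 - 2265) - 5079) = 1/(-5814 - 5079) = 1/(-10893) = -1/10893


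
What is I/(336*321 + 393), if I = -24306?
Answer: -8102/36083 ≈ -0.22454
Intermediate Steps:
I/(336*321 + 393) = -24306/(336*321 + 393) = -24306/(107856 + 393) = -24306/108249 = -24306*1/108249 = -8102/36083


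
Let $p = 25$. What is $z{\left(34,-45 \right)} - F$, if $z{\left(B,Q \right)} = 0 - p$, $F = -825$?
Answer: $800$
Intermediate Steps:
$z{\left(B,Q \right)} = -25$ ($z{\left(B,Q \right)} = 0 - 25 = -25$)
$z{\left(34,-45 \right)} - F = -25 - -825 = -25 + 825 = 800$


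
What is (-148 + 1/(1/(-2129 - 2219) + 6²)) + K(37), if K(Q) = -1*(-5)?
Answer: -22379013/156527 ≈ -142.97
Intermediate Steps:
K(Q) = 5
(-148 + 1/(1/(-2129 - 2219) + 6²)) + K(37) = (-148 + 1/(1/(-2129 - 2219) + 6²)) + 5 = (-148 + 1/(1/(-4348) + 36)) + 5 = (-148 + 1/(-1/4348 + 36)) + 5 = (-148 + 1/(156527/4348)) + 5 = (-148 + 4348/156527) + 5 = -23161648/156527 + 5 = -22379013/156527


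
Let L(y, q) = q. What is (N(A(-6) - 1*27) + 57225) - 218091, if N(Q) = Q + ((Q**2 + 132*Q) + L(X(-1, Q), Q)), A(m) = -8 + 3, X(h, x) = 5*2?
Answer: -164130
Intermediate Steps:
X(h, x) = 10
A(m) = -5
N(Q) = Q**2 + 134*Q (N(Q) = Q + ((Q**2 + 132*Q) + Q) = Q + (Q**2 + 133*Q) = Q**2 + 134*Q)
(N(A(-6) - 1*27) + 57225) - 218091 = ((-5 - 1*27)*(134 + (-5 - 1*27)) + 57225) - 218091 = ((-5 - 27)*(134 + (-5 - 27)) + 57225) - 218091 = (-32*(134 - 32) + 57225) - 218091 = (-32*102 + 57225) - 218091 = (-3264 + 57225) - 218091 = 53961 - 218091 = -164130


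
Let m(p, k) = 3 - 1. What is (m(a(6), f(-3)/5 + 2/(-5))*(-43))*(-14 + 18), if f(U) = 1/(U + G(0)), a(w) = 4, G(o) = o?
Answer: -344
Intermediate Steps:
f(U) = 1/U (f(U) = 1/(U + 0) = 1/U)
m(p, k) = 2
(m(a(6), f(-3)/5 + 2/(-5))*(-43))*(-14 + 18) = (2*(-43))*(-14 + 18) = -86*4 = -344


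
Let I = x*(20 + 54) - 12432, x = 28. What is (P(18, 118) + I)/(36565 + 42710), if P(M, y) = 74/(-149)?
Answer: -1543714/11811975 ≈ -0.13069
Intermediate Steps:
P(M, y) = -74/149 (P(M, y) = 74*(-1/149) = -74/149)
I = -10360 (I = 28*(20 + 54) - 12432 = 28*74 - 12432 = 2072 - 12432 = -10360)
(P(18, 118) + I)/(36565 + 42710) = (-74/149 - 10360)/(36565 + 42710) = -1543714/149/79275 = -1543714/149*1/79275 = -1543714/11811975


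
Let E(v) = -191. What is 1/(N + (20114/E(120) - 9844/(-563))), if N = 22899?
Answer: 107533/2452954189 ≈ 4.3838e-5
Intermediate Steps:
1/(N + (20114/E(120) - 9844/(-563))) = 1/(22899 + (20114/(-191) - 9844/(-563))) = 1/(22899 + (20114*(-1/191) - 9844*(-1/563))) = 1/(22899 + (-20114/191 + 9844/563)) = 1/(22899 - 9443978/107533) = 1/(2452954189/107533) = 107533/2452954189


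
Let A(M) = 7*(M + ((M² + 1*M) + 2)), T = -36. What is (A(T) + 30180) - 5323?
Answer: 33439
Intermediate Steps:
A(M) = 14 + 7*M² + 14*M (A(M) = 7*(M + ((M² + M) + 2)) = 7*(M + ((M + M²) + 2)) = 7*(M + (2 + M + M²)) = 7*(2 + M² + 2*M) = 14 + 7*M² + 14*M)
(A(T) + 30180) - 5323 = ((14 + 7*(-36)² + 14*(-36)) + 30180) - 5323 = ((14 + 7*1296 - 504) + 30180) - 5323 = ((14 + 9072 - 504) + 30180) - 5323 = (8582 + 30180) - 5323 = 38762 - 5323 = 33439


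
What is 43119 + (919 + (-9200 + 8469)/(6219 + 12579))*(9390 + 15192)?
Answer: 294229274/13 ≈ 2.2633e+7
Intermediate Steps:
43119 + (919 + (-9200 + 8469)/(6219 + 12579))*(9390 + 15192) = 43119 + (919 - 731/18798)*24582 = 43119 + (17274631/18798)*24582 = 43119 + 293668727/13 = 294229274/13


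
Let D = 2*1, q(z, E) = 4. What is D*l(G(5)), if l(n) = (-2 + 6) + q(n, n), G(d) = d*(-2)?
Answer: 16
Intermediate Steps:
G(d) = -2*d
l(n) = 8 (l(n) = (-2 + 6) + 4 = 4 + 4 = 8)
D = 2
D*l(G(5)) = 2*8 = 16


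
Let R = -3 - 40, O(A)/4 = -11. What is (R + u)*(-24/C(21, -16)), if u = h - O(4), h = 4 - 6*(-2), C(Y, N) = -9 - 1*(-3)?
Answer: 68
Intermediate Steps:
C(Y, N) = -6 (C(Y, N) = -9 + 3 = -6)
O(A) = -44 (O(A) = 4*(-11) = -44)
R = -43
h = 16 (h = 4 + 12 = 16)
u = 60 (u = 16 - 1*(-44) = 16 + 44 = 60)
(R + u)*(-24/C(21, -16)) = (-43 + 60)*(-24/(-6)) = 17*(-24*(-1/6)) = 17*4 = 68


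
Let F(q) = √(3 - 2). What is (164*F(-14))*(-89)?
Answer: -14596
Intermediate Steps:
F(q) = 1 (F(q) = √1 = 1)
(164*F(-14))*(-89) = (164*1)*(-89) = 164*(-89) = -14596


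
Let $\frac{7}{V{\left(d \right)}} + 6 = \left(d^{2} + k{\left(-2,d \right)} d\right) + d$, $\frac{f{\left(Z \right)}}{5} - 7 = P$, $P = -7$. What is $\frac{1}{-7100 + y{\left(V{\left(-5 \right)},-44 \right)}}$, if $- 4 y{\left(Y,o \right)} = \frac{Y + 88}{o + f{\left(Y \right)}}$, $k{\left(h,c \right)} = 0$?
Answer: $- \frac{352}{2499023} \approx -0.00014086$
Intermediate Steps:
$f{\left(Z \right)} = 0$ ($f{\left(Z \right)} = 35 + 5 \left(-7\right) = 35 - 35 = 0$)
$V{\left(d \right)} = \frac{7}{-6 + d + d^{2}}$ ($V{\left(d \right)} = \frac{7}{-6 + \left(\left(d^{2} + 0 d\right) + d\right)} = \frac{7}{-6 + \left(\left(d^{2} + 0\right) + d\right)} = \frac{7}{-6 + \left(d^{2} + d\right)} = \frac{7}{-6 + \left(d + d^{2}\right)} = \frac{7}{-6 + d + d^{2}}$)
$y{\left(Y,o \right)} = - \frac{88 + Y}{4 o}$ ($y{\left(Y,o \right)} = - \frac{\left(Y + 88\right) \frac{1}{o + 0}}{4} = - \frac{\left(88 + Y\right) \frac{1}{o}}{4} = - \frac{\frac{1}{o} \left(88 + Y\right)}{4} = - \frac{88 + Y}{4 o}$)
$\frac{1}{-7100 + y{\left(V{\left(-5 \right)},-44 \right)}} = \frac{1}{-7100 + \frac{-88 - \frac{7}{-6 - 5 + \left(-5\right)^{2}}}{4 \left(-44\right)}} = \frac{1}{-7100 + \frac{1}{4} \left(- \frac{1}{44}\right) \left(-88 - \frac{7}{-6 - 5 + 25}\right)} = \frac{1}{-7100 + \frac{1}{4} \left(- \frac{1}{44}\right) \left(-88 - \frac{7}{14}\right)} = \frac{1}{-7100 + \frac{1}{4} \left(- \frac{1}{44}\right) \left(-88 - 7 \cdot \frac{1}{14}\right)} = \frac{1}{-7100 + \frac{1}{4} \left(- \frac{1}{44}\right) \left(-88 - \frac{1}{2}\right)} = \frac{1}{-7100 + \frac{1}{4} \left(- \frac{1}{44}\right) \left(- \frac{177}{2}\right)} = \frac{1}{-7100 + \frac{177}{352}} = \frac{1}{- \frac{2499023}{352}} = - \frac{352}{2499023}$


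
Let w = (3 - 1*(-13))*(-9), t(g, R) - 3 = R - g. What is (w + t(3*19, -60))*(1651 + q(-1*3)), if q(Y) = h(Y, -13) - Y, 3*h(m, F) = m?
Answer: -426474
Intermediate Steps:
h(m, F) = m/3
t(g, R) = 3 + R - g (t(g, R) = 3 + (R - g) = 3 + R - g)
q(Y) = -2*Y/3 (q(Y) = Y/3 - Y = -2*Y/3)
w = -144 (w = (3 + 13)*(-9) = 16*(-9) = -144)
(w + t(3*19, -60))*(1651 + q(-1*3)) = (-144 + (3 - 60 - 3*19))*(1651 - (-2)*3/3) = (-144 + (3 - 60 - 1*57))*(1651 - 2/3*(-3)) = (-144 + (3 - 60 - 57))*(1651 + 2) = (-144 - 114)*1653 = -258*1653 = -426474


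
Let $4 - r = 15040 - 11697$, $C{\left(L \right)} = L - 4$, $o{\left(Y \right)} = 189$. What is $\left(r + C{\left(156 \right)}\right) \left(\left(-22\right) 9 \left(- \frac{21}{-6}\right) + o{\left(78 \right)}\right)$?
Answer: $1606248$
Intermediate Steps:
$C{\left(L \right)} = -4 + L$
$r = -3339$ ($r = 4 - \left(15040 - 11697\right) = 4 - 3343 = -3339$)
$\left(r + C{\left(156 \right)}\right) \left(\left(-22\right) 9 \left(- \frac{21}{-6}\right) + o{\left(78 \right)}\right) = \left(-3339 + \left(-4 + 156\right)\right) \left(\left(-22\right) 9 \left(- \frac{21}{-6}\right) + 189\right) = \left(-3339 + 152\right) \left(- 198 \left(\left(-21\right) \left(- \frac{1}{6}\right)\right) + 189\right) = - 3187 \left(\left(-198\right) \frac{7}{2} + 189\right) = - 3187 \left(-693 + 189\right) = \left(-3187\right) \left(-504\right) = 1606248$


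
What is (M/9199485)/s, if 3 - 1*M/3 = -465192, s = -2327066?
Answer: -31013/475729083578 ≈ -6.5190e-8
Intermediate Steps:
M = 1395585 (M = 9 - 3*(-465192) = 9 + 1395576 = 1395585)
(M/9199485)/s = (1395585/9199485)/(-2327066) = (1395585*(1/9199485))*(-1/2327066) = (31013/204433)*(-1/2327066) = -31013/475729083578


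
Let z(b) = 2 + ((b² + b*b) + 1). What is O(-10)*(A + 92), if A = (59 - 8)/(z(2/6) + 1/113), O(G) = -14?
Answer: -2479253/1643 ≈ -1509.0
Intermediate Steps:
z(b) = 3 + 2*b² (z(b) = 2 + ((b² + b²) + 1) = 2 + (2*b² + 1) = 2 + (1 + 2*b²) = 3 + 2*b²)
A = 51867/3286 (A = (59 - 8)/((3 + 2*(2/6)²) + 1/113) = 51/((3 + 2*(2*(⅙))²) + 1/113) = 51/((3 + 2*(⅓)²) + 1/113) = 51/((3 + 2*(⅑)) + 1/113) = 51/((3 + 2/9) + 1/113) = 51/(29/9 + 1/113) = 51/(3286/1017) = 51*(1017/3286) = 51867/3286 ≈ 15.784)
O(-10)*(A + 92) = -14*(51867/3286 + 92) = -14*354179/3286 = -2479253/1643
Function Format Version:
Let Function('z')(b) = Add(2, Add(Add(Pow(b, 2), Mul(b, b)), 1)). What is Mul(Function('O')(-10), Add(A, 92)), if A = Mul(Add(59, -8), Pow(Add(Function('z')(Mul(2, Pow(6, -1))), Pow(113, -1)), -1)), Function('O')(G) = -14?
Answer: Rational(-2479253, 1643) ≈ -1509.0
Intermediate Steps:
Function('z')(b) = Add(3, Mul(2, Pow(b, 2))) (Function('z')(b) = Add(2, Add(Add(Pow(b, 2), Pow(b, 2)), 1)) = Add(2, Add(Mul(2, Pow(b, 2)), 1)) = Add(2, Add(1, Mul(2, Pow(b, 2)))) = Add(3, Mul(2, Pow(b, 2))))
A = Rational(51867, 3286) (A = Mul(Add(59, -8), Pow(Add(Add(3, Mul(2, Pow(Mul(2, Pow(6, -1)), 2))), Pow(113, -1)), -1)) = Mul(51, Pow(Add(Add(3, Mul(2, Pow(Mul(2, Rational(1, 6)), 2))), Rational(1, 113)), -1)) = Mul(51, Pow(Add(Add(3, Mul(2, Pow(Rational(1, 3), 2))), Rational(1, 113)), -1)) = Mul(51, Pow(Add(Add(3, Mul(2, Rational(1, 9))), Rational(1, 113)), -1)) = Mul(51, Pow(Add(Add(3, Rational(2, 9)), Rational(1, 113)), -1)) = Mul(51, Pow(Add(Rational(29, 9), Rational(1, 113)), -1)) = Mul(51, Pow(Rational(3286, 1017), -1)) = Mul(51, Rational(1017, 3286)) = Rational(51867, 3286) ≈ 15.784)
Mul(Function('O')(-10), Add(A, 92)) = Mul(-14, Add(Rational(51867, 3286), 92)) = Mul(-14, Rational(354179, 3286)) = Rational(-2479253, 1643)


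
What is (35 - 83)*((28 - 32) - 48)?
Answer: 2496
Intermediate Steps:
(35 - 83)*((28 - 32) - 48) = -48*(-4 - 48) = -48*(-52) = 2496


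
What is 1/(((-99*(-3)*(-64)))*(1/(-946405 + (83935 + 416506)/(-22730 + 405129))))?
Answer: 180951912577/3634320096 ≈ 49.790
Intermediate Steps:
1/(((-99*(-3)*(-64)))*(1/(-946405 + (83935 + 416506)/(-22730 + 405129)))) = 1/(((-33*(-9)*(-64)))*(1/(-946405 + 500441/382399))) = 1/(((297*(-64)))*(1/(-946405 + 500441*(1/382399)))) = 1/((-19008)*(1/(-946405 + 500441/382399))) = -1/(19008*(1/(-361903825154/382399))) = -1/(19008*(-382399/361903825154)) = -1/19008*(-361903825154/382399) = 180951912577/3634320096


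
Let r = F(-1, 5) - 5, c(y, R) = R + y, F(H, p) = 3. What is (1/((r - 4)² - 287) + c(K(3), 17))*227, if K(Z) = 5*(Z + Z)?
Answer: 2677692/251 ≈ 10668.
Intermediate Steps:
K(Z) = 10*Z (K(Z) = 5*(2*Z) = 10*Z)
r = -2 (r = 3 - 5 = -2)
(1/((r - 4)² - 287) + c(K(3), 17))*227 = (1/((-2 - 4)² - 287) + (17 + 10*3))*227 = (1/((-6)² - 287) + (17 + 30))*227 = (1/(36 - 287) + 47)*227 = (1/(-251) + 47)*227 = (-1/251 + 47)*227 = (11796/251)*227 = 2677692/251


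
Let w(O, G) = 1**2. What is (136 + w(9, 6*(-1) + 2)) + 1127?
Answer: 1264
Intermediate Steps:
w(O, G) = 1
(136 + w(9, 6*(-1) + 2)) + 1127 = (136 + 1) + 1127 = 137 + 1127 = 1264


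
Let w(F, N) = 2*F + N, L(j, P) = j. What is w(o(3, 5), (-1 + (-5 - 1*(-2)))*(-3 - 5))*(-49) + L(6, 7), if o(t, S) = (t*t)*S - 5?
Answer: -5482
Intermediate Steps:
o(t, S) = -5 + S*t**2 (o(t, S) = t**2*S - 5 = S*t**2 - 5 = -5 + S*t**2)
w(F, N) = N + 2*F
w(o(3, 5), (-1 + (-5 - 1*(-2)))*(-3 - 5))*(-49) + L(6, 7) = ((-1 + (-5 - 1*(-2)))*(-3 - 5) + 2*(-5 + 5*3**2))*(-49) + 6 = ((-1 + (-5 + 2))*(-8) + 2*(-5 + 5*9))*(-49) + 6 = ((-1 - 3)*(-8) + 2*(-5 + 45))*(-49) + 6 = (-4*(-8) + 2*40)*(-49) + 6 = (32 + 80)*(-49) + 6 = 112*(-49) + 6 = -5488 + 6 = -5482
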